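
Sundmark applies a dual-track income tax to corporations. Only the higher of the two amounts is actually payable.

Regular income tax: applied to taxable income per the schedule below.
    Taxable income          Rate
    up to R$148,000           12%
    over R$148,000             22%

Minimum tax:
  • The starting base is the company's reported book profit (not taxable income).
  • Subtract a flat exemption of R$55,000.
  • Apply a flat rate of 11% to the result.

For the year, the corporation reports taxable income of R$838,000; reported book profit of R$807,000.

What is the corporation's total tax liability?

Minimum tax:
  Base (reported book profit): R$807,000
  Less exemption R$55,000 → base R$752,000
  R$752,000 × 11% = R$82,720

Regular income tax:
  R$148,000 × 12% = R$17,760
  R$690,000 × 22% = R$151,800
  → R$169,560

R$169,560 > R$82,720, so the regular income tax governs.

R$169,560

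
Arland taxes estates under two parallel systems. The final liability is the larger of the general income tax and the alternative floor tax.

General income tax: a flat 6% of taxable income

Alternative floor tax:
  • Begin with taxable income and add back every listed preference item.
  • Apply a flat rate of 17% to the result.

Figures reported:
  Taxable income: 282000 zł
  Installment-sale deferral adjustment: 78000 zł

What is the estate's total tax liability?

61200 zł

General income tax:
  282000 zł × 6% = 16920 zł

Alternative floor tax:
  Adjusted income: 282000 zł + 78000 zł = 360000 zł
  360000 zł × 17% = 61200 zł

61200 zł > 16920 zł, so the alternative floor tax is the binding amount.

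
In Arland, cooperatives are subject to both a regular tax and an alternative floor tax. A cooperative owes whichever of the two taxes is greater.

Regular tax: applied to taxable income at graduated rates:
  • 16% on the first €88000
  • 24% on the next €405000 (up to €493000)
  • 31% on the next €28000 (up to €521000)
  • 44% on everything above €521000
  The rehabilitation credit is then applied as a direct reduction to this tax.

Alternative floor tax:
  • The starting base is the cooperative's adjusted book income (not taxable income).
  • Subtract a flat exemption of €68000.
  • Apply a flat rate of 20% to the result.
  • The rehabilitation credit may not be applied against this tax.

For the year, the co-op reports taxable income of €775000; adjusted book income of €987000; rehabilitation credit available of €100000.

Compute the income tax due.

Alternative floor tax:
  Base (adjusted book income): €987000
  Less exemption €68000 → base €919000
  €919000 × 20% = €183800

Regular tax:
  €88000 × 16% = €14080
  €405000 × 24% = €97200
  €28000 × 31% = €8680
  €254000 × 44% = €111760
  → €231720
  Less rehabilitation credit €100000 → €131720

€183800 > €131720, so the alternative floor tax is the binding amount.

€183800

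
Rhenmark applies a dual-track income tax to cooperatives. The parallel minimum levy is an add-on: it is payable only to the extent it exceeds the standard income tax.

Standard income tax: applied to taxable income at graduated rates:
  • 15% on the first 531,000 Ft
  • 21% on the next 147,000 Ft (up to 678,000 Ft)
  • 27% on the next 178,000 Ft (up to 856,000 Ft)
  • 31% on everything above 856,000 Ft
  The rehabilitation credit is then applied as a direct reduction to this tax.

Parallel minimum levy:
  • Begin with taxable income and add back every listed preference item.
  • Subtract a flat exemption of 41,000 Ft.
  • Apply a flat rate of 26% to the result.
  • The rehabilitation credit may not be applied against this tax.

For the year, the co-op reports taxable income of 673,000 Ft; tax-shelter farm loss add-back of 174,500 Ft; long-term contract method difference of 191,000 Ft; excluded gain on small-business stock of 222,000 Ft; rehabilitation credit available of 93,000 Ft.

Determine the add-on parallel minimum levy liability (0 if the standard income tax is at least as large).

300,600 Ft

Standard income tax:
  531,000 Ft × 15% = 79,650 Ft
  142,000 Ft × 21% = 29,820 Ft
  → 109,470 Ft
  Less rehabilitation credit 93,000 Ft → 16,470 Ft

Parallel minimum levy:
  Adjusted income: 673,000 Ft + 174,500 Ft + 191,000 Ft + 222,000 Ft = 1,260,500 Ft
  Less exemption 41,000 Ft → base 1,219,500 Ft
  1,219,500 Ft × 26% = 317,070 Ft

Excess of parallel minimum levy over standard income tax: 317,070 Ft − 16,470 Ft = 300,600 Ft.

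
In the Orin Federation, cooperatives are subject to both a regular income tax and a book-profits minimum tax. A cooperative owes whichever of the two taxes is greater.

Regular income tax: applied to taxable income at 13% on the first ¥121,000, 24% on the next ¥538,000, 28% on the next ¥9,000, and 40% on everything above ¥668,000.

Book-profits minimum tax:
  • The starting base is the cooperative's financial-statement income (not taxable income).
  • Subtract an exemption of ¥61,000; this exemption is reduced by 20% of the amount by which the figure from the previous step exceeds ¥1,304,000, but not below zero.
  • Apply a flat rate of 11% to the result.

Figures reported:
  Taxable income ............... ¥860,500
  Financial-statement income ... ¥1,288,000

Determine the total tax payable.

¥224,370

Book-profits minimum tax:
  Base (financial-statement income): ¥1,288,000
  Exemption: ¥1,288,000 ≤ ¥1,304,000, so full ¥61,000 applies
  Base: ¥1,288,000 − ¥61,000 = ¥1,227,000
  ¥1,227,000 × 11% = ¥134,970

Regular income tax:
  ¥121,000 × 13% = ¥15,730
  ¥538,000 × 24% = ¥129,120
  ¥9,000 × 28% = ¥2,520
  ¥192,500 × 40% = ¥77,000
  → ¥224,370

¥224,370 > ¥134,970, so the regular income tax governs.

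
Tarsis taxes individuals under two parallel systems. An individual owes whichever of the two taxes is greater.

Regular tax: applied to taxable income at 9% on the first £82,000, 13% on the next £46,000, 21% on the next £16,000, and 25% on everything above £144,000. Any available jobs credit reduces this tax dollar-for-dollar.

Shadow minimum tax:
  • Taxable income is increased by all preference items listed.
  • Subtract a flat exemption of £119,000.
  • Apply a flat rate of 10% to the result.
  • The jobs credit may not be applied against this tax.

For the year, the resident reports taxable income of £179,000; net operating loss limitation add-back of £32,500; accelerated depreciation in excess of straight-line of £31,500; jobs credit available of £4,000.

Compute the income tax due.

Shadow minimum tax:
  Adjusted income: £179,000 + £32,500 + £31,500 = £243,000
  Less exemption £119,000 → base £124,000
  £124,000 × 10% = £12,400

Regular tax:
  £82,000 × 9% = £7,380
  £46,000 × 13% = £5,980
  £16,000 × 21% = £3,360
  £35,000 × 25% = £8,750
  → £25,470
  Less jobs credit £4,000 → £21,470

£21,470 > £12,400, so the regular tax governs.

£21,470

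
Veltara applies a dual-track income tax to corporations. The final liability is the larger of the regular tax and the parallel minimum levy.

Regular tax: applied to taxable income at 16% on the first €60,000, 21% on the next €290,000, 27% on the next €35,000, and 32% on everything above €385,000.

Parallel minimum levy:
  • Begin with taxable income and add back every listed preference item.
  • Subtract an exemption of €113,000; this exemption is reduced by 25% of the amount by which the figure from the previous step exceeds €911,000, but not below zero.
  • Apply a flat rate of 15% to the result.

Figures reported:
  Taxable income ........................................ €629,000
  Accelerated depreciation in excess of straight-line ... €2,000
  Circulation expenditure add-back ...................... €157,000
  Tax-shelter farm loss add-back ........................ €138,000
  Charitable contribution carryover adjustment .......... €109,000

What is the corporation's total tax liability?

€158,030

Parallel minimum levy:
  Adjusted income: €629,000 + €2,000 + €157,000 + €138,000 + €109,000 = €1,035,000
  Exemption: €113,000 − 25% × (€1,035,000 − €911,000) = €113,000 − €31,000 = €82,000
  Base: €1,035,000 − €82,000 = €953,000
  €953,000 × 15% = €142,950

Regular tax:
  €60,000 × 16% = €9,600
  €290,000 × 21% = €60,900
  €35,000 × 27% = €9,450
  €244,000 × 32% = €78,080
  → €158,030

€158,030 > €142,950, so the regular tax governs.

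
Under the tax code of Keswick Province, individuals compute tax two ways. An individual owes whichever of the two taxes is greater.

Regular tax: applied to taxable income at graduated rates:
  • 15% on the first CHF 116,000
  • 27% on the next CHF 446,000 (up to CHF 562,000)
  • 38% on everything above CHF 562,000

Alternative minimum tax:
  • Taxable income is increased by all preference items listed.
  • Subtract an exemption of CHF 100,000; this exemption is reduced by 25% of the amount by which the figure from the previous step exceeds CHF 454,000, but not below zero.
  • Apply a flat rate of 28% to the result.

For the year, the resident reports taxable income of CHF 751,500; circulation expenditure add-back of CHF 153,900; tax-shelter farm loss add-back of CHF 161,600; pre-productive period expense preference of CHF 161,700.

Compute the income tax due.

Regular tax:
  CHF 116,000 × 15% = CHF 17,400
  CHF 446,000 × 27% = CHF 120,420
  CHF 189,500 × 38% = CHF 72,010
  → CHF 209,830

Alternative minimum tax:
  Adjusted income: CHF 751,500 + CHF 153,900 + CHF 161,600 + CHF 161,700 = CHF 1,228,700
  Exemption: 25% × (CHF 1,228,700 − CHF 454,000) = CHF 193,675 ≥ CHF 100,000, so the exemption is fully phased out
  Base: CHF 1,228,700 − CHF 0 = CHF 1,228,700
  CHF 1,228,700 × 28% = CHF 344,036

CHF 344,036 > CHF 209,830, so the alternative minimum tax is the binding amount.

CHF 344,036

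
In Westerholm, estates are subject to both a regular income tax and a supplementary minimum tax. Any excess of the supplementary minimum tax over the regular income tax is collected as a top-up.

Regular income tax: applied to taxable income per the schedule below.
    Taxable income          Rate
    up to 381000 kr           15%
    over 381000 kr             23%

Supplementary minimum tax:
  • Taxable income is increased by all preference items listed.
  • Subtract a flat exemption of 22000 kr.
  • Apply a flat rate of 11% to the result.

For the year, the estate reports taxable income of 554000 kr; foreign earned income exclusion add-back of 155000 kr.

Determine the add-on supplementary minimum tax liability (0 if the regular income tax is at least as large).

Regular income tax:
  381000 kr × 15% = 57150 kr
  173000 kr × 23% = 39790 kr
  → 96940 kr

Supplementary minimum tax:
  Adjusted income: 554000 kr + 155000 kr = 709000 kr
  Less exemption 22000 kr → base 687000 kr
  687000 kr × 11% = 75570 kr

75570 kr ≤ 96940 kr, so no add-on is due.

0 kr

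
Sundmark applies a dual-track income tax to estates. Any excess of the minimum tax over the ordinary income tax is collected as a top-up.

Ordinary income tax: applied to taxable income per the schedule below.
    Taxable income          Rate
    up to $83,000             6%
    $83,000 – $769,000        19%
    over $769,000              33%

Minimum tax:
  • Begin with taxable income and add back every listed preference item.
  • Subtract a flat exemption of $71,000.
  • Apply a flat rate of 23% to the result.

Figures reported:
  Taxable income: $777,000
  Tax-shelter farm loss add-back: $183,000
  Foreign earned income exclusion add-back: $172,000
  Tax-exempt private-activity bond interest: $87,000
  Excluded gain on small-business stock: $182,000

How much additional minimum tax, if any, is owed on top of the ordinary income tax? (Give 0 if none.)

$167,940

Ordinary income tax:
  $83,000 × 6% = $4,980
  $686,000 × 19% = $130,340
  $8,000 × 33% = $2,640
  → $137,960

Minimum tax:
  Adjusted income: $777,000 + $183,000 + $172,000 + $87,000 + $182,000 = $1,401,000
  Less exemption $71,000 → base $1,330,000
  $1,330,000 × 23% = $305,900

Excess of minimum tax over ordinary income tax: $305,900 − $137,960 = $167,940.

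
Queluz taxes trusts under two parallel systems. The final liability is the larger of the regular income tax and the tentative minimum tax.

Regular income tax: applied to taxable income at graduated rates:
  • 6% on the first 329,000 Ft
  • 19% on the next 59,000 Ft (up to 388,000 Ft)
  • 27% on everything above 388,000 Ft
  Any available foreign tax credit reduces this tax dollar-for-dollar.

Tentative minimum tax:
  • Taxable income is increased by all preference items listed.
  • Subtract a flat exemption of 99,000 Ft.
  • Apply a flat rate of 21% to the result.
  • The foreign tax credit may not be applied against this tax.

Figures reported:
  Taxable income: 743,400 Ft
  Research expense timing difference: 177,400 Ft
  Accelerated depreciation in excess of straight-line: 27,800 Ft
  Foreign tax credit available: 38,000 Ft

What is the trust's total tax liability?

Regular income tax:
  329,000 Ft × 6% = 19,740 Ft
  59,000 Ft × 19% = 11,210 Ft
  355,400 Ft × 27% = 95,958 Ft
  → 126,908 Ft
  Less foreign tax credit 38,000 Ft → 88,908 Ft

Tentative minimum tax:
  Adjusted income: 743,400 Ft + 177,400 Ft + 27,800 Ft = 948,600 Ft
  Less exemption 99,000 Ft → base 849,600 Ft
  849,600 Ft × 21% = 178,416 Ft

178,416 Ft > 88,908 Ft, so the tentative minimum tax is the binding amount.

178,416 Ft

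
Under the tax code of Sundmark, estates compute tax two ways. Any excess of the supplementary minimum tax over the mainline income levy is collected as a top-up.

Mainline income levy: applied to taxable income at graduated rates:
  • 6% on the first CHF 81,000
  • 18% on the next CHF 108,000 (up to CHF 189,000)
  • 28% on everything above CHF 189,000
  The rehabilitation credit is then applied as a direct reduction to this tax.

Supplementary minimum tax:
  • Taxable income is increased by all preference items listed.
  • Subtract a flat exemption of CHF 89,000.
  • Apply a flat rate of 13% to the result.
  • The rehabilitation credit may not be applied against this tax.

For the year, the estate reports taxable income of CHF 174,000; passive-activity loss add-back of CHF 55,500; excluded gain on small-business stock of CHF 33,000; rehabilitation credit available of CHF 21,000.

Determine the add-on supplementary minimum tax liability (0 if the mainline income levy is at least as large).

CHF 21,955

Mainline income levy:
  CHF 81,000 × 6% = CHF 4,860
  CHF 93,000 × 18% = CHF 16,740
  → CHF 21,600
  Less rehabilitation credit CHF 21,000 → CHF 600

Supplementary minimum tax:
  Adjusted income: CHF 174,000 + CHF 55,500 + CHF 33,000 = CHF 262,500
  Less exemption CHF 89,000 → base CHF 173,500
  CHF 173,500 × 13% = CHF 22,555

Excess of supplementary minimum tax over mainline income levy: CHF 22,555 − CHF 600 = CHF 21,955.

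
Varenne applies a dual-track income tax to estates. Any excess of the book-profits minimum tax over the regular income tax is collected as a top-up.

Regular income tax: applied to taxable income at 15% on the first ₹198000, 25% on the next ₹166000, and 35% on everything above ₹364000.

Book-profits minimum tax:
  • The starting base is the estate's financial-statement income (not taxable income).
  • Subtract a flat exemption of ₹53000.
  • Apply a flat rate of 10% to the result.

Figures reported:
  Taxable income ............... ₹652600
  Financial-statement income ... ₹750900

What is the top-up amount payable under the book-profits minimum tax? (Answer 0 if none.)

₹0

Book-profits minimum tax:
  Base (financial-statement income): ₹750900
  Less exemption ₹53000 → base ₹697900
  ₹697900 × 10% = ₹69790

Regular income tax:
  ₹198000 × 15% = ₹29700
  ₹166000 × 25% = ₹41500
  ₹288600 × 35% = ₹101010
  → ₹172210

₹69790 ≤ ₹172210, so no add-on is due.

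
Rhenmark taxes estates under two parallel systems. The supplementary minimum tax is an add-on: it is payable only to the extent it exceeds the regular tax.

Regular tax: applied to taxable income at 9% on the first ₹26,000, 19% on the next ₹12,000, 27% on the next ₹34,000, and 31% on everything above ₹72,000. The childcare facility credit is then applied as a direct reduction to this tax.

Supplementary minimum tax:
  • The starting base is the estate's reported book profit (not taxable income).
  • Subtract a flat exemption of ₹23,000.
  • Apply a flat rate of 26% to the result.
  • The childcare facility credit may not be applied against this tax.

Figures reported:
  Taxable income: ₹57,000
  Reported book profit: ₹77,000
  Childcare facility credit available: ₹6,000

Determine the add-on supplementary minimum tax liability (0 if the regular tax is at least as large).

₹10,290

Regular tax:
  ₹26,000 × 9% = ₹2,340
  ₹12,000 × 19% = ₹2,280
  ₹19,000 × 27% = ₹5,130
  → ₹9,750
  Less childcare facility credit ₹6,000 → ₹3,750

Supplementary minimum tax:
  Base (reported book profit): ₹77,000
  Less exemption ₹23,000 → base ₹54,000
  ₹54,000 × 26% = ₹14,040

Excess of supplementary minimum tax over regular tax: ₹14,040 − ₹3,750 = ₹10,290.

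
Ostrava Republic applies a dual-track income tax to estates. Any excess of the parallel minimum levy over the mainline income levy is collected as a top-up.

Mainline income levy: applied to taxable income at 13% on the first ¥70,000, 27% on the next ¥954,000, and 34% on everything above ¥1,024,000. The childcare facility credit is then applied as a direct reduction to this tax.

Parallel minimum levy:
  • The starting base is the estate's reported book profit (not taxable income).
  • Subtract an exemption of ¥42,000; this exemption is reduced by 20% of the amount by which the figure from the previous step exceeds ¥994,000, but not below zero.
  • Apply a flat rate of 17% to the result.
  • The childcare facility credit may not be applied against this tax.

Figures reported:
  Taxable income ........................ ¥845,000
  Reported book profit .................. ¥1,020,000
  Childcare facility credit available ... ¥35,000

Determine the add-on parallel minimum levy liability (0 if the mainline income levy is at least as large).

Mainline income levy:
  ¥70,000 × 13% = ¥9,100
  ¥775,000 × 27% = ¥209,250
  → ¥218,350
  Less childcare facility credit ¥35,000 → ¥183,350

Parallel minimum levy:
  Base (reported book profit): ¥1,020,000
  Exemption: ¥42,000 − 20% × (¥1,020,000 − ¥994,000) = ¥42,000 − ¥5,200 = ¥36,800
  Base: ¥1,020,000 − ¥36,800 = ¥983,200
  ¥983,200 × 17% = ¥167,144

¥167,144 ≤ ¥183,350, so no add-on is due.

¥0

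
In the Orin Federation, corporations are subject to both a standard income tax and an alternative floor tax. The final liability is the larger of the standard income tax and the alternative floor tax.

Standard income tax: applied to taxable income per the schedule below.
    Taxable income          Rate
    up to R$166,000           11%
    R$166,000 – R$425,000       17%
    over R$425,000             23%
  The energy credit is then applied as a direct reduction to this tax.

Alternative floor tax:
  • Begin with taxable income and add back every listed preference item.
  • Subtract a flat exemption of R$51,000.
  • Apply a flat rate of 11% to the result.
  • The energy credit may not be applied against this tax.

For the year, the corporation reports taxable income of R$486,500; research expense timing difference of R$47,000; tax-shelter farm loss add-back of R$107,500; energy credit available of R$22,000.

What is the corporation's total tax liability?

Alternative floor tax:
  Adjusted income: R$486,500 + R$47,000 + R$107,500 = R$641,000
  Less exemption R$51,000 → base R$590,000
  R$590,000 × 11% = R$64,900

Standard income tax:
  R$166,000 × 11% = R$18,260
  R$259,000 × 17% = R$44,030
  R$61,500 × 23% = R$14,145
  → R$76,435
  Less energy credit R$22,000 → R$54,435

R$64,900 > R$54,435, so the alternative floor tax is the binding amount.

R$64,900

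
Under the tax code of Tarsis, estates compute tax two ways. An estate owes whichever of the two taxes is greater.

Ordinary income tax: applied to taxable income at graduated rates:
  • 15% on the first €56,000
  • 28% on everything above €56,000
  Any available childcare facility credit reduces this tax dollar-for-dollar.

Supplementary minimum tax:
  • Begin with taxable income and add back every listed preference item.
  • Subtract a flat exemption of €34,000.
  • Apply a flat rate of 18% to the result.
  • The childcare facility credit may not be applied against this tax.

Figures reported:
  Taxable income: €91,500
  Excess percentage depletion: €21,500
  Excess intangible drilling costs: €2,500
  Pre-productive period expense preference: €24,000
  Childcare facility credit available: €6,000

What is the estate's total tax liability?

€18,990

Supplementary minimum tax:
  Adjusted income: €91,500 + €21,500 + €2,500 + €24,000 = €139,500
  Less exemption €34,000 → base €105,500
  €105,500 × 18% = €18,990

Ordinary income tax:
  €56,000 × 15% = €8,400
  €35,500 × 28% = €9,940
  → €18,340
  Less childcare facility credit €6,000 → €12,340

€18,990 > €12,340, so the supplementary minimum tax is the binding amount.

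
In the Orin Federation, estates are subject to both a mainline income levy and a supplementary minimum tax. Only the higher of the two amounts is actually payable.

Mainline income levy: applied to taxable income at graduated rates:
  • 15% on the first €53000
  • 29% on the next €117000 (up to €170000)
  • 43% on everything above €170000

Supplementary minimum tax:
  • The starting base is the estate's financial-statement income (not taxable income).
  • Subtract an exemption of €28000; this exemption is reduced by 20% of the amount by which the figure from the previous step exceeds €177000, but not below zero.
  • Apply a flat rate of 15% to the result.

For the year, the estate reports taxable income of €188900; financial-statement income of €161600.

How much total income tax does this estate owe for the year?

€50007

Supplementary minimum tax:
  Base (financial-statement income): €161600
  Exemption: €161600 ≤ €177000, so full €28000 applies
  Base: €161600 − €28000 = €133600
  €133600 × 15% = €20040

Mainline income levy:
  €53000 × 15% = €7950
  €117000 × 29% = €33930
  €18900 × 43% = €8127
  → €50007

€50007 > €20040, so the mainline income levy governs.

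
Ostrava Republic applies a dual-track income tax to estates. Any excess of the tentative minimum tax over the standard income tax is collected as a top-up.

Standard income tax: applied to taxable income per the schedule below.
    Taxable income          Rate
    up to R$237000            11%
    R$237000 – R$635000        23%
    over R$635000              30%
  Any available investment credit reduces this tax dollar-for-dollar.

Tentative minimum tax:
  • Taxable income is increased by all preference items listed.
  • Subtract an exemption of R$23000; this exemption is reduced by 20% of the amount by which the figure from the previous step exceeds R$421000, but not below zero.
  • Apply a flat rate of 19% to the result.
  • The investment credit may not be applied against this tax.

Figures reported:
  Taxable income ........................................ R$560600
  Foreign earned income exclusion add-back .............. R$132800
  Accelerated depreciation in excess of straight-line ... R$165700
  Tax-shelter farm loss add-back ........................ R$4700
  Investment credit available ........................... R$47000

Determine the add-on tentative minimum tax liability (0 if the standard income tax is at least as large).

Tentative minimum tax:
  Adjusted income: R$560600 + R$132800 + R$165700 + R$4700 = R$863800
  Exemption: 20% × (R$863800 − R$421000) = R$88560 ≥ R$23000, so the exemption is fully phased out
  Base: R$863800 − R$0 = R$863800
  R$863800 × 19% = R$164122

Standard income tax:
  R$237000 × 11% = R$26070
  R$323600 × 23% = R$74428
  → R$100498
  Less investment credit R$47000 → R$53498

Excess of tentative minimum tax over standard income tax: R$164122 − R$53498 = R$110624.

R$110624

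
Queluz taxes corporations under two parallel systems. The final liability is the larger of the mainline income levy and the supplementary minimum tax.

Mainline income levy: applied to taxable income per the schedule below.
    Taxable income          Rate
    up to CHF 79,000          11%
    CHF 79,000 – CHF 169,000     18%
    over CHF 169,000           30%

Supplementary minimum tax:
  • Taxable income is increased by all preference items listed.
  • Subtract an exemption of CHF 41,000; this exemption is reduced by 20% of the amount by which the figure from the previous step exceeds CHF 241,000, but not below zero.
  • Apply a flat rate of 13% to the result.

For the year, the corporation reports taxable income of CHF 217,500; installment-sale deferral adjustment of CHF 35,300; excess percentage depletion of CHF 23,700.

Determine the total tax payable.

CHF 39,440

Supplementary minimum tax:
  Adjusted income: CHF 217,500 + CHF 35,300 + CHF 23,700 = CHF 276,500
  Exemption: CHF 41,000 − 20% × (CHF 276,500 − CHF 241,000) = CHF 41,000 − CHF 7,100 = CHF 33,900
  Base: CHF 276,500 − CHF 33,900 = CHF 242,600
  CHF 242,600 × 13% = CHF 31,538

Mainline income levy:
  CHF 79,000 × 11% = CHF 8,690
  CHF 90,000 × 18% = CHF 16,200
  CHF 48,500 × 30% = CHF 14,550
  → CHF 39,440

CHF 39,440 > CHF 31,538, so the mainline income levy governs.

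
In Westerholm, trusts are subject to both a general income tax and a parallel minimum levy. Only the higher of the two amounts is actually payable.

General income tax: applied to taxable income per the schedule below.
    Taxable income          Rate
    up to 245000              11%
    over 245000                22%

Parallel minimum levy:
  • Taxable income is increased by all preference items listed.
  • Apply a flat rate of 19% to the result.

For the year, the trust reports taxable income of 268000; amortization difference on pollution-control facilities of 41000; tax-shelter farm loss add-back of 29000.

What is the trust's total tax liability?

General income tax:
  245000 × 11% = 26950
  23000 × 22% = 5060
  → 32010

Parallel minimum levy:
  Adjusted income: 268000 + 41000 + 29000 = 338000
  338000 × 19% = 64220

64220 > 32010, so the parallel minimum levy is the binding amount.

64220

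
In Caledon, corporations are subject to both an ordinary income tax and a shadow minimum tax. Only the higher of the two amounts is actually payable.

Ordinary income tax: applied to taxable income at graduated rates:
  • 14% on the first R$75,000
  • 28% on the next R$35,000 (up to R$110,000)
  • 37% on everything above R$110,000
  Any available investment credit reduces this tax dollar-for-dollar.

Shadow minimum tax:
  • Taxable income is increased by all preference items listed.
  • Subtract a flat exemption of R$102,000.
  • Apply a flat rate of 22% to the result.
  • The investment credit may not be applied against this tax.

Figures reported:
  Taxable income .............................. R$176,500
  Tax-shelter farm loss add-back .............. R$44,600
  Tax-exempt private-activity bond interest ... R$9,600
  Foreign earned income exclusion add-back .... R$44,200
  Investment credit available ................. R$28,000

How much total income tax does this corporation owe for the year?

Shadow minimum tax:
  Adjusted income: R$176,500 + R$44,600 + R$9,600 + R$44,200 = R$274,900
  Less exemption R$102,000 → base R$172,900
  R$172,900 × 22% = R$38,038

Ordinary income tax:
  R$75,000 × 14% = R$10,500
  R$35,000 × 28% = R$9,800
  R$66,500 × 37% = R$24,605
  → R$44,905
  Less investment credit R$28,000 → R$16,905

R$38,038 > R$16,905, so the shadow minimum tax is the binding amount.

R$38,038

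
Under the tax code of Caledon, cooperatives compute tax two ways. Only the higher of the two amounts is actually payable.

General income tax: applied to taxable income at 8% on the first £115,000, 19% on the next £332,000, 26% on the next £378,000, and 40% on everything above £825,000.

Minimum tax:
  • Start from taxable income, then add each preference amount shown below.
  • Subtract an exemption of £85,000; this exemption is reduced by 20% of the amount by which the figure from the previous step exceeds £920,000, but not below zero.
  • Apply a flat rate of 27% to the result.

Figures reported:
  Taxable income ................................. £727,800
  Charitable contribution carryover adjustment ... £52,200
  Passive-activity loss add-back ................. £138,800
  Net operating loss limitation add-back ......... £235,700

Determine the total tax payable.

Minimum tax:
  Adjusted income: £727,800 + £52,200 + £138,800 + £235,700 = £1,154,500
  Exemption: £85,000 − 20% × (£1,154,500 − £920,000) = £85,000 − £46,900 = £38,100
  Base: £1,154,500 − £38,100 = £1,116,400
  £1,116,400 × 27% = £301,428

General income tax:
  £115,000 × 8% = £9,200
  £332,000 × 19% = £63,080
  £280,800 × 26% = £73,008
  → £145,288

£301,428 > £145,288, so the minimum tax is the binding amount.

£301,428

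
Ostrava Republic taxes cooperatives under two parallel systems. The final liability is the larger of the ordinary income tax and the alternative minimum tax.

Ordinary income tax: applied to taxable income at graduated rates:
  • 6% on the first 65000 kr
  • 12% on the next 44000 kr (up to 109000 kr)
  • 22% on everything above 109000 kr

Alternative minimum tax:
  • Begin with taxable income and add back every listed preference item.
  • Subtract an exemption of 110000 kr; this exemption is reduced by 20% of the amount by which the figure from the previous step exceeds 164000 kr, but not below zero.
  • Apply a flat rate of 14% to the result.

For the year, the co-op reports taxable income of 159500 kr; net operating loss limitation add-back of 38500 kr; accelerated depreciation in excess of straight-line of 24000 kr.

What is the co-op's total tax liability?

Ordinary income tax:
  65000 kr × 6% = 3900 kr
  44000 kr × 12% = 5280 kr
  50500 kr × 22% = 11110 kr
  → 20290 kr

Alternative minimum tax:
  Adjusted income: 159500 kr + 38500 kr + 24000 kr = 222000 kr
  Exemption: 110000 kr − 20% × (222000 kr − 164000 kr) = 110000 kr − 11600 kr = 98400 kr
  Base: 222000 kr − 98400 kr = 123600 kr
  123600 kr × 14% = 17304 kr

20290 kr > 17304 kr, so the ordinary income tax governs.

20290 kr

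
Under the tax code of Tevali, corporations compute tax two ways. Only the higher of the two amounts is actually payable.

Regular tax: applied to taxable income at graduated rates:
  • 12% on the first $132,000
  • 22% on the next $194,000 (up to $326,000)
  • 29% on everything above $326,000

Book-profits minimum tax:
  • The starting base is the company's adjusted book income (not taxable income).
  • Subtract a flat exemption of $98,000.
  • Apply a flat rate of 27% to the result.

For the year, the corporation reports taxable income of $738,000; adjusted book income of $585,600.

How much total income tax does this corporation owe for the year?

Regular tax:
  $132,000 × 12% = $15,840
  $194,000 × 22% = $42,680
  $412,000 × 29% = $119,480
  → $178,000

Book-profits minimum tax:
  Base (adjusted book income): $585,600
  Less exemption $98,000 → base $487,600
  $487,600 × 27% = $131,652

$178,000 > $131,652, so the regular tax governs.

$178,000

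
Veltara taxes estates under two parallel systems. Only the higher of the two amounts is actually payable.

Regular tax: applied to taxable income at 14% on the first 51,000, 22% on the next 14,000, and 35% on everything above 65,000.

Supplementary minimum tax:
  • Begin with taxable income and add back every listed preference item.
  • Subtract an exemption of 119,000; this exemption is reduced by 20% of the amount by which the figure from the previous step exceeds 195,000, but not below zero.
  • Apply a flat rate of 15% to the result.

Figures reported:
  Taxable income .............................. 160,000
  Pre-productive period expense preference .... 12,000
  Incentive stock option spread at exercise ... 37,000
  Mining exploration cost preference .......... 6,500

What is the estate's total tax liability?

Supplementary minimum tax:
  Adjusted income: 160,000 + 12,000 + 37,000 + 6,500 = 215,500
  Exemption: 119,000 − 20% × (215,500 − 195,000) = 119,000 − 4,100 = 114,900
  Base: 215,500 − 114,900 = 100,600
  100,600 × 15% = 15,090

Regular tax:
  51,000 × 14% = 7,140
  14,000 × 22% = 3,080
  95,000 × 35% = 33,250
  → 43,470

43,470 > 15,090, so the regular tax governs.

43,470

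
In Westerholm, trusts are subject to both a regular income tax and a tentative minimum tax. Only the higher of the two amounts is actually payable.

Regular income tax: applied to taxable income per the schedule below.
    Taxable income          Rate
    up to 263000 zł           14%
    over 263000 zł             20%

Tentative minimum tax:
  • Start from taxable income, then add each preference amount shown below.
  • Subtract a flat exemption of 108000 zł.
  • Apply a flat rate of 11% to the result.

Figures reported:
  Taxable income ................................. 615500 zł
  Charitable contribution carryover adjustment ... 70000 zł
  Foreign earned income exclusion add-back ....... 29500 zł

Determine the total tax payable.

107320 zł

Tentative minimum tax:
  Adjusted income: 615500 zł + 70000 zł + 29500 zł = 715000 zł
  Less exemption 108000 zł → base 607000 zł
  607000 zł × 11% = 66770 zł

Regular income tax:
  263000 zł × 14% = 36820 zł
  352500 zł × 20% = 70500 zł
  → 107320 zł

107320 zł > 66770 zł, so the regular income tax governs.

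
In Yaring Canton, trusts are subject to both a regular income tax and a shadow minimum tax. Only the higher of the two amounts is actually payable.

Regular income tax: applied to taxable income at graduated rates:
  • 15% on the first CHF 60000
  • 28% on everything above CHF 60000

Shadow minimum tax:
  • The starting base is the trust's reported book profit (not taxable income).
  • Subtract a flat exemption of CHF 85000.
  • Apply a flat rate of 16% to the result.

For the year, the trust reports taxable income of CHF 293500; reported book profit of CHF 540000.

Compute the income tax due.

Shadow minimum tax:
  Base (reported book profit): CHF 540000
  Less exemption CHF 85000 → base CHF 455000
  CHF 455000 × 16% = CHF 72800

Regular income tax:
  CHF 60000 × 15% = CHF 9000
  CHF 233500 × 28% = CHF 65380
  → CHF 74380

CHF 74380 > CHF 72800, so the regular income tax governs.

CHF 74380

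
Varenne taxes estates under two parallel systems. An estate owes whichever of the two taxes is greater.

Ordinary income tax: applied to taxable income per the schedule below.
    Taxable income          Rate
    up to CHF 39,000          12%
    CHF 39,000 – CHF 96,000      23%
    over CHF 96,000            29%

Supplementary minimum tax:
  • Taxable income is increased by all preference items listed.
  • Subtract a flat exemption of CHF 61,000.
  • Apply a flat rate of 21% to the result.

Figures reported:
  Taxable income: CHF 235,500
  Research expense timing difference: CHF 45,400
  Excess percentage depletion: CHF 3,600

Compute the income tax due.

Supplementary minimum tax:
  Adjusted income: CHF 235,500 + CHF 45,400 + CHF 3,600 = CHF 284,500
  Less exemption CHF 61,000 → base CHF 223,500
  CHF 223,500 × 21% = CHF 46,935

Ordinary income tax:
  CHF 39,000 × 12% = CHF 4,680
  CHF 57,000 × 23% = CHF 13,110
  CHF 139,500 × 29% = CHF 40,455
  → CHF 58,245

CHF 58,245 > CHF 46,935, so the ordinary income tax governs.

CHF 58,245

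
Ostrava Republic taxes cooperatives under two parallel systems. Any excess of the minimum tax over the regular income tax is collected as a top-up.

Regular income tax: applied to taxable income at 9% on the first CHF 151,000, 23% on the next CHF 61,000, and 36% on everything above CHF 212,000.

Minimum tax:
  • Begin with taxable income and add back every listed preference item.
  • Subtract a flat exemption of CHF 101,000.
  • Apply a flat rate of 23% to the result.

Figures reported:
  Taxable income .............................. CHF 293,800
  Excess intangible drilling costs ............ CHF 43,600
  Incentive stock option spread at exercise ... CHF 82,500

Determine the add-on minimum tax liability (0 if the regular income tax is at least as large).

Regular income tax:
  CHF 151,000 × 9% = CHF 13,590
  CHF 61,000 × 23% = CHF 14,030
  CHF 81,800 × 36% = CHF 29,448
  → CHF 57,068

Minimum tax:
  Adjusted income: CHF 293,800 + CHF 43,600 + CHF 82,500 = CHF 419,900
  Less exemption CHF 101,000 → base CHF 318,900
  CHF 318,900 × 23% = CHF 73,347

Excess of minimum tax over regular income tax: CHF 73,347 − CHF 57,068 = CHF 16,279.

CHF 16,279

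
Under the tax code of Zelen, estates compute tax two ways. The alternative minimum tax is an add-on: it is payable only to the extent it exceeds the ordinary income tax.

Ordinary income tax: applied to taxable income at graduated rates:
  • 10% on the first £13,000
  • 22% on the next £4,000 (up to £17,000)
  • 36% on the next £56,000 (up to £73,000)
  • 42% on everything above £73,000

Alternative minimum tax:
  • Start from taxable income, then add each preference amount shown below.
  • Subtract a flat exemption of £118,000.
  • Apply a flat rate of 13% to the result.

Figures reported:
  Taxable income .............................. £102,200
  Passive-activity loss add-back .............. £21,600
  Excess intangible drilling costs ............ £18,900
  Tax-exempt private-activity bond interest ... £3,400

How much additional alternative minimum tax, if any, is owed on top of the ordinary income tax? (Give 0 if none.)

£0

Alternative minimum tax:
  Adjusted income: £102,200 + £21,600 + £18,900 + £3,400 = £146,100
  Less exemption £118,000 → base £28,100
  £28,100 × 13% = £3,653

Ordinary income tax:
  £13,000 × 10% = £1,300
  £4,000 × 22% = £880
  £56,000 × 36% = £20,160
  £29,200 × 42% = £12,264
  → £34,604

£3,653 ≤ £34,604, so no add-on is due.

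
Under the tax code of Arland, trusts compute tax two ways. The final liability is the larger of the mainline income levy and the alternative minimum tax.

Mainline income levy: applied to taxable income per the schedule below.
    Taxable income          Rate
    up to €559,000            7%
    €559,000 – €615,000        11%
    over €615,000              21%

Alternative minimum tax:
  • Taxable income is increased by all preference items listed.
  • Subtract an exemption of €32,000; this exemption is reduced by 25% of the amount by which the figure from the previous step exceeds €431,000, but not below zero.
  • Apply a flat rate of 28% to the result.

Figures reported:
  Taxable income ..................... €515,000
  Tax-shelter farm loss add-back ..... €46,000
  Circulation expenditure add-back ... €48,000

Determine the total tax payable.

Alternative minimum tax:
  Adjusted income: €515,000 + €46,000 + €48,000 = €609,000
  Exemption: 25% × (€609,000 − €431,000) = €44,500 ≥ €32,000, so the exemption is fully phased out
  Base: €609,000 − €0 = €609,000
  €609,000 × 28% = €170,520

Mainline income levy:
  €515,000 × 7% = €36,050

€170,520 > €36,050, so the alternative minimum tax is the binding amount.

€170,520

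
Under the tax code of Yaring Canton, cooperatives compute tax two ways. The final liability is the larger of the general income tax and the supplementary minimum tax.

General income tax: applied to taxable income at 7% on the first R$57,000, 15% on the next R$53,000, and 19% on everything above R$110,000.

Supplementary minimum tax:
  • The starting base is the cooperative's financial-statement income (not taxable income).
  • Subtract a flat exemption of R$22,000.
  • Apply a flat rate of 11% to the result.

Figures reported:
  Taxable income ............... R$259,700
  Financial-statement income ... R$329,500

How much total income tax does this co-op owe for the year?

Supplementary minimum tax:
  Base (financial-statement income): R$329,500
  Less exemption R$22,000 → base R$307,500
  R$307,500 × 11% = R$33,825

General income tax:
  R$57,000 × 7% = R$3,990
  R$53,000 × 15% = R$7,950
  R$149,700 × 19% = R$28,443
  → R$40,383

R$40,383 > R$33,825, so the general income tax governs.

R$40,383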